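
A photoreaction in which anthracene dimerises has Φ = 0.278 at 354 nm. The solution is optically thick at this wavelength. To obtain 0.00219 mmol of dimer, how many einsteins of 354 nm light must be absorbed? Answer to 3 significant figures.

Product: 0.00219 mmol = 2.19e-6 mol.
Photons that must be absorbed: 2.19e-6 / 0.278 = 7.878e-6 mol.

7.88e-6 einstein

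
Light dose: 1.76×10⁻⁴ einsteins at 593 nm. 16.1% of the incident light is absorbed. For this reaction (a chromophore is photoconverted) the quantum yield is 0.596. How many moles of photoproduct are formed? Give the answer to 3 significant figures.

1.69×10⁻⁵ mol

Photons absorbed: 0.161 × 1.76×10⁻⁴ = 2.834×10⁻⁵ mol.
Product: Φ × n_abs = 0.596 × 2.834×10⁻⁵ = 1.689×10⁻⁵ mol.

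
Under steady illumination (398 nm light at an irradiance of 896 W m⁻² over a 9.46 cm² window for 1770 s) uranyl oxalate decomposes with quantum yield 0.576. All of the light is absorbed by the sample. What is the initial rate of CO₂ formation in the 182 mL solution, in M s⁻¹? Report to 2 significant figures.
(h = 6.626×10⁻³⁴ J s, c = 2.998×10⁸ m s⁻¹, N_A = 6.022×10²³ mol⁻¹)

Photon energy at 398 nm: hc/λ = (6.626×10⁻³⁴)(2.998×10⁸)/(398×10⁻⁹) = 4.991×10⁻¹⁹ J.
Energy delivered: (896 W m⁻²)(9.46×10⁻⁴ m²)(1770 s) = 1500 J.
Photons incident: 1500 / 4.991×10⁻¹⁹ = 3.005×10²¹, i.e. 3.005×10²¹/6.022×10²³ = 0.004990 mol.
Product formed: 0.576 × 0.004990 = 0.002874 mol.
Rate: 0.002874 mol / (1770 s × 0.182 L) = 8.9×10⁻⁶ M s⁻¹.

8.9×10⁻⁶ M s⁻¹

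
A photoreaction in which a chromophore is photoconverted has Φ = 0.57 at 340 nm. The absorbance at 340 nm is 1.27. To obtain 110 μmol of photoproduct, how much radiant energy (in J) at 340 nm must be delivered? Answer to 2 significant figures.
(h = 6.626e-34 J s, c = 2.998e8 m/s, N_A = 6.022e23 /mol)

Product: 110 μmol = 1.10e-4 mol.
Photons that must be absorbed: 1.10e-4 / 0.57 = 1.930e-4 mol.
Fraction absorbed: 1 − 10^(−1.27) = 0.9463.
Incident photons needed: 1.930e-4 / 0.9463 = 2.040e-4 mol.
Photon energy: hc/λ = 5.843e-19 J; per mole, 3.519e5 J mol⁻¹.
Energy required: 2.040e-4 × 3.519e5 = 72 J.

72 J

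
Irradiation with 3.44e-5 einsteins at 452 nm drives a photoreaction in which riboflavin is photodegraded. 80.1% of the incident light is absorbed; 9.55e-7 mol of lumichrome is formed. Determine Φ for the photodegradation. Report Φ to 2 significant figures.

Φ = 0.035

Photons absorbed: 0.801 × 3.44e-5 = 2.755e-5 mol.
Φ = 9.55e-7 mol / 2.755e-5 mol photons = 0.035.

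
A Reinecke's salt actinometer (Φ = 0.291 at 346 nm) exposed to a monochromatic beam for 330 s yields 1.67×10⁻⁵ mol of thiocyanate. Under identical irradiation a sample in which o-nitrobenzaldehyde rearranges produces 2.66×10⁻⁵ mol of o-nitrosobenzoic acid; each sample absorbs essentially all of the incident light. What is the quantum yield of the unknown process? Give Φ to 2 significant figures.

Photons absorbed by the actinometer: 1.67×10⁻⁵ / 0.291 = 5.739×10⁻⁵ mol.
Φ(unknown) = 2.66×10⁻⁵ / 5.739×10⁻⁵ = 0.46.

Φ = 0.46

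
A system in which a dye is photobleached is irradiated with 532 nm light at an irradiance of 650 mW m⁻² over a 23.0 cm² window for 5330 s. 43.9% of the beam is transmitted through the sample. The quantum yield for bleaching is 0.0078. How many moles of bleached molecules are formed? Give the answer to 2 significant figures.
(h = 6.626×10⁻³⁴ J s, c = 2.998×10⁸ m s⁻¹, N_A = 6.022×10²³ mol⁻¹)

Photon energy at 532 nm: hc/λ = (6.626×10⁻³⁴)(2.998×10⁸)/(532×10⁻⁹) = 3.734×10⁻¹⁹ J.
Energy delivered: (650 mW m⁻²)(23.0×10⁻⁴ m²)(5330 s) = 7.968 J.
Photons incident: 7.968 / 3.734×10⁻¹⁹ = 2.134×10¹⁹, i.e. 2.134×10¹⁹/6.022×10²³ = 3.544×10⁻⁵ mol.
Fraction absorbed: 1 − 43.9/100 = 0.5610.
Photons absorbed: 0.5610 × 3.544×10⁻⁵ = 1.988×10⁻⁵ mol.
Product: Φ × n_abs = 0.0078 × 1.988×10⁻⁵ = 1.551×10⁻⁷ mol.

1.6×10⁻⁷ mol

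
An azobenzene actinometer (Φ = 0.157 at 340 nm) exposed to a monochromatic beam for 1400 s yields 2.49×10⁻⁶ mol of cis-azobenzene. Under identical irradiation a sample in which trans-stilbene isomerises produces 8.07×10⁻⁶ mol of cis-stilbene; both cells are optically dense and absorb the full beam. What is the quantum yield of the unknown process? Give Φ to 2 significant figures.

Φ = 0.51

Photons absorbed by the actinometer: 2.49×10⁻⁶ / 0.157 = 1.586×10⁻⁵ mol.
Φ(unknown) = 8.07×10⁻⁶ / 1.586×10⁻⁵ = 0.51.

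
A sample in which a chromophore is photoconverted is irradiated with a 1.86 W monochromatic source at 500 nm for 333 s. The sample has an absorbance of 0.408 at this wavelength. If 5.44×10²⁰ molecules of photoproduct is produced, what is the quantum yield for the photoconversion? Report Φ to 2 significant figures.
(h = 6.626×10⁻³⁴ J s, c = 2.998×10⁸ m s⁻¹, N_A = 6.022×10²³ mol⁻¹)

Φ = 0.57

Product: 5.44×10²⁰ / 6.022×10²³ = 9.034×10⁻⁴ mol.
Photon energy at 500 nm: hc/λ = (6.626×10⁻³⁴)(2.998×10⁸)/(500×10⁻⁹) = 3.973×10⁻¹⁹ J.
Energy delivered: (1.86 W)(333 s) = 619.4 J.
Photons incident: 619.4 / 3.973×10⁻¹⁹ = 1.559×10²¹, i.e. 1.559×10²¹/6.022×10²³ = 0.002589 mol.
Fraction absorbed: 1 − 10^(−0.408) = 0.6092.
Photons absorbed: 0.6092 × 0.002589 = 0.001577 mol.
Φ = 9.034×10⁻⁴ mol / 0.001577 mol photons = 0.57.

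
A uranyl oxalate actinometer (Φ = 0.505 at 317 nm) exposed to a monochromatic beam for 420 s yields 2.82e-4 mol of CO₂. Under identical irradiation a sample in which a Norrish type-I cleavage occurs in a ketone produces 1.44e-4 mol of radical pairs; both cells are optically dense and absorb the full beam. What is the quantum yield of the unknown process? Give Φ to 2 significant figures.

Φ = 0.26

Photons absorbed by the actinometer: 2.82e-4 / 0.505 = 5.584e-4 mol.
Φ(unknown) = 1.44e-4 / 5.584e-4 = 0.26.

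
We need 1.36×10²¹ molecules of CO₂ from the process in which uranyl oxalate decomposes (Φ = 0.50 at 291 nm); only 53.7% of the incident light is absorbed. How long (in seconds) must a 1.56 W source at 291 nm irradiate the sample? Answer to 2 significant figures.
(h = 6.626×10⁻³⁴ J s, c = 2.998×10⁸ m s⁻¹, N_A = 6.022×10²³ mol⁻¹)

t ≈ 2200 s

Product: 1.36×10²¹ / 6.022×10²³ = 0.002258 mol.
Photons that must be absorbed: 0.002258 / 0.50 = 0.004516 mol.
Incident photons needed: 0.004516 / 0.537 = 0.008410 mol.
Photon energy: hc/λ = 6.826×10⁻¹⁹ J; per mole, 4.111×10⁵ J mol⁻¹.
Energy required: 0.008410 × 4.111×10⁵ = 3457 J.
Time: 3457 J / 1.56 W = 2200 s.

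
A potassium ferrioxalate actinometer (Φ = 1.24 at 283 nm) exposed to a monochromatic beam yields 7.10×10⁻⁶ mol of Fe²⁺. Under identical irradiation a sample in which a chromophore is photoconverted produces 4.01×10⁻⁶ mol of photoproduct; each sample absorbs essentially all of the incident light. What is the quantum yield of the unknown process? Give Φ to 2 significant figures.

Photons absorbed by the actinometer: 7.10×10⁻⁶ / 1.24 = 5.726×10⁻⁶ mol.
Φ(unknown) = 4.01×10⁻⁶ / 5.726×10⁻⁶ = 0.70.

Φ = 0.70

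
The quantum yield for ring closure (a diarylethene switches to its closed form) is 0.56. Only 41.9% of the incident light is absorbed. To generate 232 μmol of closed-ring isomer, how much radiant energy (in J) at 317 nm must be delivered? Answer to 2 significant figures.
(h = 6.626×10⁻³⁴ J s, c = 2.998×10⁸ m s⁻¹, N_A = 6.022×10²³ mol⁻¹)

Product: 232 μmol = 2.32×10⁻⁴ mol.
Photons that must be absorbed: 2.32×10⁻⁴ / 0.56 = 4.143×10⁻⁴ mol.
Incident photons needed: 4.143×10⁻⁴ / 0.419 = 9.888×10⁻⁴ mol.
Photon energy: hc/λ = 6.266×10⁻¹⁹ J; per mole, 3.773×10⁵ J mol⁻¹.
Energy required: 9.888×10⁻⁴ × 3.773×10⁵ = 370 J.

370 J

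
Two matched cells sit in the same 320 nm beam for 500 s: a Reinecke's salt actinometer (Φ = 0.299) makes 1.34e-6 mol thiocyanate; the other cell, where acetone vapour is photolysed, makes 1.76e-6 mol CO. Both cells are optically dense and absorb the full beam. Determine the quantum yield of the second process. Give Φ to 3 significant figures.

Photons absorbed by the actinometer: 1.34e-6 / 0.299 = 4.482e-6 mol.
Φ(unknown) = 1.76e-6 / 4.482e-6 = 0.393.

Φ = 0.393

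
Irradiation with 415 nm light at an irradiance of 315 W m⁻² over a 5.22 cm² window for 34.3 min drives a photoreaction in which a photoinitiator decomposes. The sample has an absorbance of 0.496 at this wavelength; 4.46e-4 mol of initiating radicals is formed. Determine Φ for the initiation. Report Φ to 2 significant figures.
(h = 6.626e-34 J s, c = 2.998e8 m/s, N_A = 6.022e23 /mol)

Photon energy at 415 nm: hc/λ = (6.626e-34)(2.998e8)/(415e-9) = 4.787e-19 J.
Energy delivered: (315 W m⁻²)(5.22e-4 m²)(2058 s) = 338.4 J.
Photons incident: 338.4 / 4.787e-19 = 7.069e20, i.e. 7.069e20/6.022e23 = 0.001174 mol.
Fraction absorbed: 1 − 10^(−0.496) = 0.6808.
Photons absorbed: 0.6808 × 0.001174 = 7.993e-4 mol.
Φ = 4.46e-4 mol / 7.993e-4 mol photons = 0.56.

Φ = 0.56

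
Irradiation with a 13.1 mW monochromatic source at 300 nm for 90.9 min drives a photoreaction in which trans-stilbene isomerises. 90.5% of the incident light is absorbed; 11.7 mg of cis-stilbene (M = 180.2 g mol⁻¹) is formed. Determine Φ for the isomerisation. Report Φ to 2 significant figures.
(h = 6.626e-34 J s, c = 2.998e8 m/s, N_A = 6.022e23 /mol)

Φ = 0.40

Product: 11.7 mg / 180.2 g mol⁻¹ = 6.493e-5 mol.
Photon energy at 300 nm: hc/λ = (6.626e-34)(2.998e8)/(300e-9) = 6.622e-19 J.
Energy delivered: (13.1 mW)(5454 s) = 71.45 J.
Photons incident: 71.45 / 6.622e-19 = 1.079e20, i.e. 1.079e20/6.022e23 = 1.792e-4 mol.
Photons absorbed: 0.905 × 1.792e-4 = 1.622e-4 mol.
Φ = 6.493e-5 mol / 1.622e-4 mol photons = 0.40.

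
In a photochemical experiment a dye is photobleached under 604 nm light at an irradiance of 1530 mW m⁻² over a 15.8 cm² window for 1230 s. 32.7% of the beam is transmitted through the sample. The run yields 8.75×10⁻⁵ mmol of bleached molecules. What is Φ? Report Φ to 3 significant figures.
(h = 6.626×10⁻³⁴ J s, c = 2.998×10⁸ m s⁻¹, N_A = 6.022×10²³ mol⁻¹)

Φ = 0.00866

Product: 8.75×10⁻⁵ mmol = 8.75×10⁻⁸ mol.
Photon energy at 604 nm: hc/λ = (6.626×10⁻³⁴)(2.998×10⁸)/(604×10⁻⁹) = 3.289×10⁻¹⁹ J.
Energy delivered: (1530 mW m⁻²)(15.8×10⁻⁴ m²)(1230 s) = 2.973 J.
Photons incident: 2.973 / 3.289×10⁻¹⁹ = 9.039×10¹⁸, i.e. 9.039×10¹⁸/6.022×10²³ = 1.501×10⁻⁵ mol.
Fraction absorbed: 1 − 32.7/100 = 0.6730.
Photons absorbed: 0.6730 × 1.501×10⁻⁵ = 1.010×10⁻⁵ mol.
Φ = 8.75×10⁻⁸ mol / 1.010×10⁻⁵ mol photons = 0.00866.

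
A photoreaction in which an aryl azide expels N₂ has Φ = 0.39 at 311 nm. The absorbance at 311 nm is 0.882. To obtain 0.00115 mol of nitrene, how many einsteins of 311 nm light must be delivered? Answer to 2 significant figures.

0.0034 einstein

Photons that must be absorbed: 0.00115 / 0.39 = 0.002949 mol.
Fraction absorbed: 1 − 10^(−0.882) = 0.8688.
Incident photons needed: 0.002949 / 0.8688 = 0.003394 mol.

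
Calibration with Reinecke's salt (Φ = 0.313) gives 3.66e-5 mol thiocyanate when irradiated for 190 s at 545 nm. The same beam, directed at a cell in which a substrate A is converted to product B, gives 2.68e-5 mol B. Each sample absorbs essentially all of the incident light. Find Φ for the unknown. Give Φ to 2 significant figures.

Photons absorbed by the actinometer: 3.66e-5 / 0.313 = 1.169e-4 mol.
Φ(unknown) = 2.68e-5 / 1.169e-4 = 0.23.

Φ = 0.23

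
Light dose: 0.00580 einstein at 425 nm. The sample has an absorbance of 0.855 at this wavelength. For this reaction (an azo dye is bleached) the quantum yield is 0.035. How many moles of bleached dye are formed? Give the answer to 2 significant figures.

1.7e-4 mol

Fraction absorbed: 1 − 10^(−0.855) = 0.8604.
Photons absorbed: 0.8604 × 0.00580 = 0.004990 mol.
Product: Φ × n_abs = 0.035 × 0.004990 = 1.747e-4 mol.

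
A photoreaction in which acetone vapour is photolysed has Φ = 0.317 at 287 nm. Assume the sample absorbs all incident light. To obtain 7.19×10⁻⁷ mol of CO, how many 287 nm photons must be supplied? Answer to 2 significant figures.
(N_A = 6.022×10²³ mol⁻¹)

1.4×10¹⁸ photons

Photons that must be absorbed: 7.19×10⁻⁷ / 0.317 = 2.268×10⁻⁶ mol.
Photon count: 2.268×10⁻⁶ × 6.022×10²³ = 1.4×10¹⁸.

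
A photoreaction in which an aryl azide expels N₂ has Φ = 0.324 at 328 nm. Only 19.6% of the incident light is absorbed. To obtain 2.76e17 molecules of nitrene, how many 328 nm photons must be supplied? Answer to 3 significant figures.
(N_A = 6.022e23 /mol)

Product: 2.76e17 / 6.022e23 = 4.583e-7 mol.
Photons that must be absorbed: 4.583e-7 / 0.324 = 1.415e-6 mol.
Incident photons needed: 1.415e-6 / 0.196 = 7.219e-6 mol.
Photon count: 7.219e-6 × 6.022e23 = 4.35e18.

4.35e18 photons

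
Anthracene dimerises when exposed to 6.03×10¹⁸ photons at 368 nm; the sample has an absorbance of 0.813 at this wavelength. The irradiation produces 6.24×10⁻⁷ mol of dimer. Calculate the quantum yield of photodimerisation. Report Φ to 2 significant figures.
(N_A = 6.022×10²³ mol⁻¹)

Moles of photons: 6.03×10¹⁸ / 6.022×10²³ = 1.001×10⁻⁵ mol.
Fraction absorbed: 1 − 10^(−0.813) = 0.8462.
Photons absorbed: 0.8462 × 1.001×10⁻⁵ = 8.470×10⁻⁶ mol.
Φ = 6.24×10⁻⁷ mol / 8.470×10⁻⁶ mol photons = 0.074.

Φ = 0.074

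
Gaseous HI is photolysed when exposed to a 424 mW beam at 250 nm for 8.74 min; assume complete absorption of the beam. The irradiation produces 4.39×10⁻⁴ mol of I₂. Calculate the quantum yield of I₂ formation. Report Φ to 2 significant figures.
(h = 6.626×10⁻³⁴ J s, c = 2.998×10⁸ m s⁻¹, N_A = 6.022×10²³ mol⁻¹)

Photon energy at 250 nm: hc/λ = (6.626×10⁻³⁴)(2.998×10⁸)/(250×10⁻⁹) = 7.946×10⁻¹⁹ J.
Energy delivered: (424 mW)(524.4 s) = 222.3 J.
Photons incident: 222.3 / 7.946×10⁻¹⁹ = 2.798×10²⁰, i.e. 2.798×10²⁰/6.022×10²³ = 4.646×10⁻⁴ mol.
Φ = 4.39×10⁻⁴ mol / 4.646×10⁻⁴ mol photons = 0.94.

Φ = 0.94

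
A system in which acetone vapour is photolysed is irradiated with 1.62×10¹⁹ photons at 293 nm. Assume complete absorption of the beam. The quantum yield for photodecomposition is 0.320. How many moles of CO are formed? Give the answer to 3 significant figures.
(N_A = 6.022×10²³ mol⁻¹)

Moles of photons: 1.62×10¹⁹ / 6.022×10²³ = 2.690×10⁻⁵ mol.
Product: Φ × n_abs = 0.320 × 2.690×10⁻⁵ = 8.608×10⁻⁶ mol.

8.61×10⁻⁶ mol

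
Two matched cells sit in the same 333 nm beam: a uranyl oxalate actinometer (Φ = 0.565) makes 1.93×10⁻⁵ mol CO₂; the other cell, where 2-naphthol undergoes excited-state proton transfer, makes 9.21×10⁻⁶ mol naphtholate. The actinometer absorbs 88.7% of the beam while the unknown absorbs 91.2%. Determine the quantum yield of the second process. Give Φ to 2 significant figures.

Φ = 0.26

Photons absorbed by the actinometer: 1.93×10⁻⁵ / 0.565 = 3.416×10⁻⁵ mol.
Incident flux: 3.416×10⁻⁵ / 0.887 = 3.851×10⁻⁵ einstein.
Absorbed by unknown: 0.912 × 3.851×10⁻⁵ = 3.512×10⁻⁵ mol.
Φ(unknown) = 9.21×10⁻⁶ / 3.512×10⁻⁵ = 0.26.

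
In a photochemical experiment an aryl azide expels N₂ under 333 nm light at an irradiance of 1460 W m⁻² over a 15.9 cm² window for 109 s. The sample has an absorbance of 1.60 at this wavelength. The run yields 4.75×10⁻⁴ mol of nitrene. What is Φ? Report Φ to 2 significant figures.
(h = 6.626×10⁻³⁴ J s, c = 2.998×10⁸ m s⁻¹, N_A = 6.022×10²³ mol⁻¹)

Φ = 0.69

Photon energy at 333 nm: hc/λ = (6.626×10⁻³⁴)(2.998×10⁸)/(333×10⁻⁹) = 5.965×10⁻¹⁹ J.
Energy delivered: (1460 W m⁻²)(15.9×10⁻⁴ m²)(109 s) = 253.0 J.
Photons incident: 253.0 / 5.965×10⁻¹⁹ = 4.241×10²⁰, i.e. 4.241×10²⁰/6.022×10²³ = 7.043×10⁻⁴ mol.
Fraction absorbed: 1 − 10^(−1.60) = 0.9749.
Photons absorbed: 0.9749 × 7.043×10⁻⁴ = 6.866×10⁻⁴ mol.
Φ = 4.75×10⁻⁴ mol / 6.866×10⁻⁴ mol photons = 0.69.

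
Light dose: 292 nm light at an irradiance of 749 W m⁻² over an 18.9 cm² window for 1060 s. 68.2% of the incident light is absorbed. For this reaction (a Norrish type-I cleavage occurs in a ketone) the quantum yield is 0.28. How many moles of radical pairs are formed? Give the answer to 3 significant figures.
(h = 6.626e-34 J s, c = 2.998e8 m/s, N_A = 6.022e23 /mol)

6.99e-4 mol

Photon energy at 292 nm: hc/λ = (6.626e-34)(2.998e8)/(292e-9) = 6.803e-19 J.
Energy delivered: (749 W m⁻²)(18.9e-4 m²)(1060 s) = 1501 J.
Photons incident: 1501 / 6.803e-19 = 2.206e21, i.e. 2.206e21/6.022e23 = 0.003663 mol.
Photons absorbed: 0.682 × 0.003663 = 0.002498 mol.
Product: Φ × n_abs = 0.28 × 0.002498 = 6.994e-4 mol.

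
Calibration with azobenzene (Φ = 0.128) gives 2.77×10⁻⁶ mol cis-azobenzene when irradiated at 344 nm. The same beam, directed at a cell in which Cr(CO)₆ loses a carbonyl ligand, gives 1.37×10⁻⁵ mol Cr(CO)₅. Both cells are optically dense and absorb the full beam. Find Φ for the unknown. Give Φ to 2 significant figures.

Φ = 0.63

Photons absorbed by the actinometer: 2.77×10⁻⁶ / 0.128 = 2.164×10⁻⁵ mol.
Φ(unknown) = 1.37×10⁻⁵ / 2.164×10⁻⁵ = 0.63.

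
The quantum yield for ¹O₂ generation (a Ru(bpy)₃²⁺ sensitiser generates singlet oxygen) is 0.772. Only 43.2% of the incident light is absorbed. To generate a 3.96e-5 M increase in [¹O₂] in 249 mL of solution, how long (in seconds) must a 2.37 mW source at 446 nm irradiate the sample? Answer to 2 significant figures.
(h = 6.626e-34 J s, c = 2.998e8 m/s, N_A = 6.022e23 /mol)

Product: (3.96e-5 M)(0.249 L) = 9.860e-6 mol.
Photons that must be absorbed: 9.860e-6 / 0.772 = 1.277e-5 mol.
Incident photons needed: 1.277e-5 / 0.432 = 2.956e-5 mol.
Photon energy: hc/λ = 4.454e-19 J; per mole, 2.682e5 J mol⁻¹.
Energy required: 2.956e-5 × 2.682e5 = 7.928 J.
Time: 7.928 J / 0.00237 W = 3300 s.

t ≈ 3300 s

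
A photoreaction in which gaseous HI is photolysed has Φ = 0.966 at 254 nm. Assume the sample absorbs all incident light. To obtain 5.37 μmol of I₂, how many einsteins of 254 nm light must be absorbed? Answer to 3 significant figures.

5.56e-6 einstein

Product: 5.37 μmol = 5.37e-6 mol.
Photons that must be absorbed: 5.37e-6 / 0.966 = 5.559e-6 mol.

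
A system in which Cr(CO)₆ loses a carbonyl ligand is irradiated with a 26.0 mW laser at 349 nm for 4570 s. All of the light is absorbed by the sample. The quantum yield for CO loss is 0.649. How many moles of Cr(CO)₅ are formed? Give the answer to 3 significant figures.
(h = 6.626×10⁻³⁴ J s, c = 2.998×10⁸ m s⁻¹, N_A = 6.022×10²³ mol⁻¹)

2.25×10⁻⁴ mol

Photon energy at 349 nm: hc/λ = (6.626×10⁻³⁴)(2.998×10⁸)/(349×10⁻⁹) = 5.692×10⁻¹⁹ J.
Energy delivered: (26.0 mW)(4570 s) = 118.8 J.
Photons incident: 118.8 / 5.692×10⁻¹⁹ = 2.087×10²⁰, i.e. 2.087×10²⁰/6.022×10²³ = 3.466×10⁻⁴ mol.
Product: Φ × n_abs = 0.649 × 3.466×10⁻⁴ = 2.249×10⁻⁴ mol.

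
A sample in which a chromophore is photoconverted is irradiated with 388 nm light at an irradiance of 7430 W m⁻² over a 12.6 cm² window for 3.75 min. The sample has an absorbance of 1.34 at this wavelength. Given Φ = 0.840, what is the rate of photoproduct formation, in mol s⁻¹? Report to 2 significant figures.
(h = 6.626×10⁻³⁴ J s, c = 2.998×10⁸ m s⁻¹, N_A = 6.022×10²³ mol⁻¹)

Photon energy at 388 nm: hc/λ = (6.626×10⁻³⁴)(2.998×10⁸)/(388×10⁻⁹) = 5.120×10⁻¹⁹ J.
Energy delivered: (7430 W m⁻²)(12.6×10⁻⁴ m²)(225 s) = 2106 J.
Photons incident: 2106 / 5.120×10⁻¹⁹ = 4.113×10²¹, i.e. 4.113×10²¹/6.022×10²³ = 0.006830 mol.
Fraction absorbed: 1 − 10^(−1.34) = 0.9543.
Photons absorbed: 0.9543 × 0.006830 = 0.006518 mol.
Product formed: 0.840 × 0.006518 = 0.005475 mol.
Rate: 0.005475 / 225 s = 2.4×10⁻⁵ mol s⁻¹.

2.4×10⁻⁵ mol s⁻¹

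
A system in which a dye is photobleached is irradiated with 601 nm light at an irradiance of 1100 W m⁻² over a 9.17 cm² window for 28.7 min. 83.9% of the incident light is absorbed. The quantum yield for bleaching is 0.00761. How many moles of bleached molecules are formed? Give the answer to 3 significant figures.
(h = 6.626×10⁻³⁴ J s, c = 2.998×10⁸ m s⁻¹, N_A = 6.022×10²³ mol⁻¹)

Photon energy at 601 nm: hc/λ = (6.626×10⁻³⁴)(2.998×10⁸)/(601×10⁻⁹) = 3.305×10⁻¹⁹ J.
Energy delivered: (1100 W m⁻²)(9.17×10⁻⁴ m²)(1722 s) = 1737 J.
Photons incident: 1737 / 3.305×10⁻¹⁹ = 5.256×10²¹, i.e. 5.256×10²¹/6.022×10²³ = 0.008728 mol.
Photons absorbed: 0.839 × 0.008728 = 0.007323 mol.
Product: Φ × n_abs = 0.00761 × 0.007323 = 5.573×10⁻⁵ mol.

5.57×10⁻⁵ mol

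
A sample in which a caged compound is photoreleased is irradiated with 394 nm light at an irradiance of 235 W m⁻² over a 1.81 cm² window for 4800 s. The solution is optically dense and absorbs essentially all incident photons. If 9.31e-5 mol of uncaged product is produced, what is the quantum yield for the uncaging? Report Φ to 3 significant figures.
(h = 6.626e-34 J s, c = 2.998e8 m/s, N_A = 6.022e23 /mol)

Photon energy at 394 nm: hc/λ = (6.626e-34)(2.998e8)/(394e-9) = 5.042e-19 J.
Energy delivered: (235 W m⁻²)(1.81e-4 m²)(4800 s) = 204.2 J.
Photons incident: 204.2 / 5.042e-19 = 4.050e20, i.e. 4.050e20/6.022e23 = 6.725e-4 mol.
Φ = 9.31e-5 mol / 6.725e-4 mol photons = 0.138.

Φ = 0.138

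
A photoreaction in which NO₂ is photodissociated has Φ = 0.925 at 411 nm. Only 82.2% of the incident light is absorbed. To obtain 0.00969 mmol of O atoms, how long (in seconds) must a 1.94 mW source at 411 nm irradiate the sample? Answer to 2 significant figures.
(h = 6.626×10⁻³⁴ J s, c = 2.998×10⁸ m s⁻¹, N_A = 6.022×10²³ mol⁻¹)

Product: 0.00969 mmol = 9.69×10⁻⁶ mol.
Photons that must be absorbed: 9.69×10⁻⁶ / 0.925 = 1.048×10⁻⁵ mol.
Incident photons needed: 1.048×10⁻⁵ / 0.822 = 1.275×10⁻⁵ mol.
Photon energy: hc/λ = 4.833×10⁻¹⁹ J; per mole, 2.910×10⁵ J mol⁻¹.
Energy required: 1.275×10⁻⁵ × 2.910×10⁵ = 3.710 J.
Time: 3.710 J / 0.00194 W = 1900 s.

t ≈ 1900 s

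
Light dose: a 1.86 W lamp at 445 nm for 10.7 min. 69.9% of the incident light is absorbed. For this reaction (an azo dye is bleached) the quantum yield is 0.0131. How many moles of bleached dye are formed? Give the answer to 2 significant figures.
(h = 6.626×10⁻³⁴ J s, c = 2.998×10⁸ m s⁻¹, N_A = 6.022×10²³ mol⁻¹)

Photon energy at 445 nm: hc/λ = (6.626×10⁻³⁴)(2.998×10⁸)/(445×10⁻⁹) = 4.464×10⁻¹⁹ J.
Energy delivered: (1.86 W)(642 s) = 1194 J.
Photons incident: 1194 / 4.464×10⁻¹⁹ = 2.675×10²¹, i.e. 2.675×10²¹/6.022×10²³ = 0.004442 mol.
Photons absorbed: 0.699 × 0.004442 = 0.003105 mol.
Product: Φ × n_abs = 0.0131 × 0.003105 = 4.068×10⁻⁵ mol.

4.1×10⁻⁵ mol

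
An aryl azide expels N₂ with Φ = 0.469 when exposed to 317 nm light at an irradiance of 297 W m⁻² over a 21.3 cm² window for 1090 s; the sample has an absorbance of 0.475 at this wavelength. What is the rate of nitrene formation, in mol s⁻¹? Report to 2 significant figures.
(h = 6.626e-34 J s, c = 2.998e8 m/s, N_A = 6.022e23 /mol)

5.2e-7 mol s⁻¹

Photon energy at 317 nm: hc/λ = (6.626e-34)(2.998e8)/(317e-9) = 6.266e-19 J.
Energy delivered: (297 W m⁻²)(21.3e-4 m²)(1090 s) = 689.5 J.
Photons incident: 689.5 / 6.266e-19 = 1.100e21, i.e. 1.100e21/6.022e23 = 0.001827 mol.
Fraction absorbed: 1 − 10^(−0.475) = 0.6650.
Photons absorbed: 0.6650 × 0.001827 = 0.001215 mol.
Product formed: 0.469 × 0.001215 = 5.698e-4 mol.
Rate: 5.698e-4 / 1090 s = 5.2e-7 mol s⁻¹.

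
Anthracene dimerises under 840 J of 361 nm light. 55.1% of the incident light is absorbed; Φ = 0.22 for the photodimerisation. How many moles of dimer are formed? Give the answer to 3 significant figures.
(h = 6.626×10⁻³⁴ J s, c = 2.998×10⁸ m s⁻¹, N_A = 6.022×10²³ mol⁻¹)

Photon energy at 361 nm: hc/λ = (6.626×10⁻³⁴)(2.998×10⁸)/(361×10⁻⁹) = 5.503×10⁻¹⁹ J.
Photons incident: 840 / 5.503×10⁻¹⁹ = 1.526×10²¹, i.e. 1.526×10²¹/6.022×10²³ = 0.002534 mol.
Photons absorbed: 0.551 × 0.002534 = 0.001396 mol.
Product: Φ × n_abs = 0.22 × 0.001396 = 3.071×10⁻⁴ mol.

3.07×10⁻⁴ mol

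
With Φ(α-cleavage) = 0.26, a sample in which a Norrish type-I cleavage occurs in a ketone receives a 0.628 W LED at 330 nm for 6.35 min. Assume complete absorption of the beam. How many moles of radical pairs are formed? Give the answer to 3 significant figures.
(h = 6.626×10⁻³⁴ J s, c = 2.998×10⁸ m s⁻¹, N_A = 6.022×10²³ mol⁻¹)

Photon energy at 330 nm: hc/λ = (6.626×10⁻³⁴)(2.998×10⁸)/(330×10⁻⁹) = 6.020×10⁻¹⁹ J.
Energy delivered: (0.628 W)(381 s) = 239.3 J.
Photons incident: 239.3 / 6.020×10⁻¹⁹ = 3.975×10²⁰, i.e. 3.975×10²⁰/6.022×10²³ = 6.601×10⁻⁴ mol.
Product: Φ × n_abs = 0.26 × 6.601×10⁻⁴ = 1.716×10⁻⁴ mol.

1.72×10⁻⁴ mol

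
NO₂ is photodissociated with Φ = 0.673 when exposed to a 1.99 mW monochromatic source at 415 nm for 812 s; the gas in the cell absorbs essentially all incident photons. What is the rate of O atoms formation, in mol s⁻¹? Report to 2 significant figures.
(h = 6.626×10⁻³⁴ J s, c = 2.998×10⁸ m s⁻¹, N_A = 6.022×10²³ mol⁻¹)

Photon energy at 415 nm: hc/λ = (6.626×10⁻³⁴)(2.998×10⁸)/(415×10⁻⁹) = 4.787×10⁻¹⁹ J.
Energy delivered: (1.99 mW)(812 s) = 1.616 J.
Photons incident: 1.616 / 4.787×10⁻¹⁹ = 3.376×10¹⁸, i.e. 3.376×10¹⁸/6.022×10²³ = 5.606×10⁻⁶ mol.
Product formed: 0.673 × 5.606×10⁻⁶ = 3.773×10⁻⁶ mol.
Rate: 3.773×10⁻⁶ / 812 s = 4.6×10⁻⁹ mol s⁻¹.

4.6×10⁻⁹ mol s⁻¹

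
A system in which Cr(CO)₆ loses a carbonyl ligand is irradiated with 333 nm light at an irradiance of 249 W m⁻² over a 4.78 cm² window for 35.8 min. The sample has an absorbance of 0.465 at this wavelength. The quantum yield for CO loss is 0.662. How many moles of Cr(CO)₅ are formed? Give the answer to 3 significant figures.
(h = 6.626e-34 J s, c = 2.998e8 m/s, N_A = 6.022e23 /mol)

Photon energy at 333 nm: hc/λ = (6.626e-34)(2.998e8)/(333e-9) = 5.965e-19 J.
Energy delivered: (249 W m⁻²)(4.78e-4 m²)(2148 s) = 255.7 J.
Photons incident: 255.7 / 5.965e-19 = 4.287e20, i.e. 4.287e20/6.022e23 = 7.119e-4 mol.
Fraction absorbed: 1 − 10^(−0.465) = 0.6572.
Photons absorbed: 0.6572 × 7.119e-4 = 4.679e-4 mol.
Product: Φ × n_abs = 0.662 × 4.679e-4 = 3.097e-4 mol.

3.10e-4 mol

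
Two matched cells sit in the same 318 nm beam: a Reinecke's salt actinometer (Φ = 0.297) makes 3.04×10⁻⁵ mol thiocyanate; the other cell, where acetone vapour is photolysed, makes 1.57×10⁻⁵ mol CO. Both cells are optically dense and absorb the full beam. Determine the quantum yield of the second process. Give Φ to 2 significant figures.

Φ = 0.15

Photons absorbed by the actinometer: 3.04×10⁻⁵ / 0.297 = 1.024×10⁻⁴ mol.
Φ(unknown) = 1.57×10⁻⁵ / 1.024×10⁻⁴ = 0.15.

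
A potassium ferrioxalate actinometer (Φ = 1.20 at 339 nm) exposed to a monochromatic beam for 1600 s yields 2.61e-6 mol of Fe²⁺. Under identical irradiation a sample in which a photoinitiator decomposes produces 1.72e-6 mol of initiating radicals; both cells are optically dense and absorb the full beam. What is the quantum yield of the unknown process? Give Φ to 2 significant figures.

Photons absorbed by the actinometer: 2.61e-6 / 1.20 = 2.175e-6 mol.
Φ(unknown) = 1.72e-6 / 2.175e-6 = 0.79.

Φ = 0.79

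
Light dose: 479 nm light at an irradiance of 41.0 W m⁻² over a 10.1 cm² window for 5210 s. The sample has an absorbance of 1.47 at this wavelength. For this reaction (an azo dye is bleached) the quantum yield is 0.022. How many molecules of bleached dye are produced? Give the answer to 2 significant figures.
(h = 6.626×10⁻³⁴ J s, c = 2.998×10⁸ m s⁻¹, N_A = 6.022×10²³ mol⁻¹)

Photon energy at 479 nm: hc/λ = (6.626×10⁻³⁴)(2.998×10⁸)/(479×10⁻⁹) = 4.147×10⁻¹⁹ J.
Energy delivered: (41.0 W m⁻²)(10.1×10⁻⁴ m²)(5210 s) = 215.7 J.
Photons incident: 215.7 / 4.147×10⁻¹⁹ = 5.201×10²⁰, i.e. 5.201×10²⁰/6.022×10²³ = 8.637×10⁻⁴ mol.
Fraction absorbed: 1 − 10^(−1.47) = 0.9661.
Photons absorbed: 0.9661 × 8.637×10⁻⁴ = 8.344×10⁻⁴ mol.
Product: Φ × n_abs = 0.022 × 8.344×10⁻⁴ = 1.836×10⁻⁵ mol.
As a count: 1.836×10⁻⁵ × 6.022×10²³ = 1.1×10¹⁹.

1.1×10¹⁹ molecules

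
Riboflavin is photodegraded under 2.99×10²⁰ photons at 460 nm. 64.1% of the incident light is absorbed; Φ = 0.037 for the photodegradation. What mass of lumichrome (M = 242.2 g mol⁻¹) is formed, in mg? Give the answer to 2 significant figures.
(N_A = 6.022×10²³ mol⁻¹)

Moles of photons: 2.99×10²⁰ / 6.022×10²³ = 4.965×10⁻⁴ mol.
Photons absorbed: 0.641 × 4.965×10⁻⁴ = 3.183×10⁻⁴ mol.
Product: Φ × n_abs = 0.037 × 3.183×10⁻⁴ = 1.178×10⁻⁵ mol.
Mass: 1.178×10⁻⁵ × 242.2 = 0.002853 g = 2.9 mg.

2.9 mg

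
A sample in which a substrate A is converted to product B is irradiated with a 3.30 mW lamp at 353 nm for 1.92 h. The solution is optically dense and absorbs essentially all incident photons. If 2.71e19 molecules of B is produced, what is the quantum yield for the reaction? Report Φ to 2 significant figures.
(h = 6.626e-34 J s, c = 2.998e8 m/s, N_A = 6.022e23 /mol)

Φ = 0.67

Product: 2.71e19 / 6.022e23 = 4.500e-5 mol.
Photon energy at 353 nm: hc/λ = (6.626e-34)(2.998e8)/(353e-9) = 5.627e-19 J.
Energy delivered: (3.30 mW)(6912 s) = 22.81 J.
Photons incident: 22.81 / 5.627e-19 = 4.054e19, i.e. 4.054e19/6.022e23 = 6.732e-5 mol.
Φ = 4.500e-5 mol / 6.732e-5 mol photons = 0.67.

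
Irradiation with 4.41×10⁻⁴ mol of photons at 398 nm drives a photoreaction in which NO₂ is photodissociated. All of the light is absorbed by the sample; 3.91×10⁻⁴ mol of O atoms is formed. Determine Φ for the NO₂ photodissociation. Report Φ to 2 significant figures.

Φ = 3.91×10⁻⁴ mol / 4.41×10⁻⁴ mol photons = 0.89.

Φ = 0.89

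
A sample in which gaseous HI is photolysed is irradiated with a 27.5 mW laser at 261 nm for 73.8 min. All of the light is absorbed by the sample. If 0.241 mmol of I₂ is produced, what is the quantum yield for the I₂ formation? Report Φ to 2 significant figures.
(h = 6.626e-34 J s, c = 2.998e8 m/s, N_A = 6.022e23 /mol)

Φ = 0.91

Product: 0.241 mmol = 2.41e-4 mol.
Photon energy at 261 nm: hc/λ = (6.626e-34)(2.998e8)/(261e-9) = 7.611e-19 J.
Energy delivered: (27.5 mW)(4428 s) = 121.8 J.
Photons incident: 121.8 / 7.611e-19 = 1.600e20, i.e. 1.600e20/6.022e23 = 2.657e-4 mol.
Φ = 2.41e-4 mol / 2.657e-4 mol photons = 0.91.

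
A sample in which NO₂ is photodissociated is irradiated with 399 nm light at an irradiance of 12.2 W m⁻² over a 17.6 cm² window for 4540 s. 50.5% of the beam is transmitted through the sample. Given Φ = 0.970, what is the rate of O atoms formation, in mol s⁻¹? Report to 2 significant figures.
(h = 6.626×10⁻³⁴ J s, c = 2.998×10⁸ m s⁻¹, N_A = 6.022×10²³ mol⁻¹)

3.4×10⁻⁸ mol s⁻¹

Photon energy at 399 nm: hc/λ = (6.626×10⁻³⁴)(2.998×10⁸)/(399×10⁻⁹) = 4.979×10⁻¹⁹ J.
Energy delivered: (12.2 W m⁻²)(17.6×10⁻⁴ m²)(4540 s) = 97.48 J.
Photons incident: 97.48 / 4.979×10⁻¹⁹ = 1.958×10²⁰, i.e. 1.958×10²⁰/6.022×10²³ = 3.251×10⁻⁴ mol.
Fraction absorbed: 1 − 50.5/100 = 0.4950.
Photons absorbed: 0.4950 × 3.251×10⁻⁴ = 1.609×10⁻⁴ mol.
Product formed: 0.970 × 1.609×10⁻⁴ = 1.561×10⁻⁴ mol.
Rate: 1.561×10⁻⁴ / 4540 s = 3.4×10⁻⁸ mol s⁻¹.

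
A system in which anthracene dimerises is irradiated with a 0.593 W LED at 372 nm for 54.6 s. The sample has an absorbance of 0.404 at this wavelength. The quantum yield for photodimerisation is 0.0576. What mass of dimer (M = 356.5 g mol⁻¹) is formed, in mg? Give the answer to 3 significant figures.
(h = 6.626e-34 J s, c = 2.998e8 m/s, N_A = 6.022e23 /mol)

Photon energy at 372 nm: hc/λ = (6.626e-34)(2.998e8)/(372e-9) = 5.340e-19 J.
Energy delivered: (0.593 W)(54.6 s) = 32.38 J.
Photons incident: 32.38 / 5.340e-19 = 6.064e19, i.e. 6.064e19/6.022e23 = 1.007e-4 mol.
Fraction absorbed: 1 − 10^(−0.404) = 0.6055.
Photons absorbed: 0.6055 × 1.007e-4 = 6.097e-5 mol.
Product: Φ × n_abs = 0.0576 × 6.097e-5 = 3.512e-6 mol.
Mass: 3.512e-6 × 356.5 = 0.001252 g = 1.25 mg.

1.25 mg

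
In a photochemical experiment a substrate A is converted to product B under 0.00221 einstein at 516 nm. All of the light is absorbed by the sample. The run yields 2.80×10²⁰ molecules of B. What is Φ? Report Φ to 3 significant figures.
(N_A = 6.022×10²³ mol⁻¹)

Product: 2.80×10²⁰ / 6.022×10²³ = 4.650×10⁻⁴ mol.
Φ = 4.650×10⁻⁴ mol / 0.00221 mol photons = 0.210.

Φ = 0.210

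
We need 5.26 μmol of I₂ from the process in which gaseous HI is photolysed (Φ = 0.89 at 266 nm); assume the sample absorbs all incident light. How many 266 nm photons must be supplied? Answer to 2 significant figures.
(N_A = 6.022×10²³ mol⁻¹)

3.6×10¹⁸ photons

Product: 5.26 μmol = 5.26×10⁻⁶ mol.
Photons that must be absorbed: 5.26×10⁻⁶ / 0.89 = 5.910×10⁻⁶ mol.
Photon count: 5.910×10⁻⁶ × 6.022×10²³ = 3.6×10¹⁸.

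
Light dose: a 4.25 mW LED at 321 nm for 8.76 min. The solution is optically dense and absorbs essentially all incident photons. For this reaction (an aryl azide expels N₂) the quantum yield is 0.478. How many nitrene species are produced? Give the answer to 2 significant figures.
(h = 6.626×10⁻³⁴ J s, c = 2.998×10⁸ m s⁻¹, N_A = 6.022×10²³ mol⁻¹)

1.7×10¹⁸ species

Photon energy at 321 nm: hc/λ = (6.626×10⁻³⁴)(2.998×10⁸)/(321×10⁻⁹) = 6.188×10⁻¹⁹ J.
Energy delivered: (4.25 mW)(525.6 s) = 2.234 J.
Photons incident: 2.234 / 6.188×10⁻¹⁹ = 3.610×10¹⁸, i.e. 3.610×10¹⁸/6.022×10²³ = 5.995×10⁻⁶ mol.
Product: Φ × n_abs = 0.478 × 5.995×10⁻⁶ = 2.866×10⁻⁶ mol.
As a count: 2.866×10⁻⁶ × 6.022×10²³ = 1.7×10¹⁸.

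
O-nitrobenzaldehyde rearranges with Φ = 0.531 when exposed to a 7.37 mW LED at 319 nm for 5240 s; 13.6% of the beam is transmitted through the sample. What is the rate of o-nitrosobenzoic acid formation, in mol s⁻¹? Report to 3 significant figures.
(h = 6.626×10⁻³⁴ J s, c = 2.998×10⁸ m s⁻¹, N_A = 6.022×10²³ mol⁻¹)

9.02×10⁻⁹ mol s⁻¹

Photon energy at 319 nm: hc/λ = (6.626×10⁻³⁴)(2.998×10⁸)/(319×10⁻⁹) = 6.227×10⁻¹⁹ J.
Energy delivered: (7.37 mW)(5240 s) = 38.62 J.
Photons incident: 38.62 / 6.227×10⁻¹⁹ = 6.202×10¹⁹, i.e. 6.202×10¹⁹/6.022×10²³ = 1.030×10⁻⁴ mol.
Fraction absorbed: 1 − 13.6/100 = 0.8640.
Photons absorbed: 0.8640 × 1.030×10⁻⁴ = 8.899×10⁻⁵ mol.
Product formed: 0.531 × 8.899×10⁻⁵ = 4.725×10⁻⁵ mol.
Rate: 4.725×10⁻⁵ / 5240 s = 9.02×10⁻⁹ mol s⁻¹.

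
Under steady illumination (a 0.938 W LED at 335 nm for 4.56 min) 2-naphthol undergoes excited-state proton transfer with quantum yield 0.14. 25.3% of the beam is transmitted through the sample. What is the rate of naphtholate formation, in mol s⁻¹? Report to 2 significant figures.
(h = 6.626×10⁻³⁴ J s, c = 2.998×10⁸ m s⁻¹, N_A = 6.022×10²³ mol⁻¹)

2.7×10⁻⁷ mol s⁻¹

Photon energy at 335 nm: hc/λ = (6.626×10⁻³⁴)(2.998×10⁸)/(335×10⁻⁹) = 5.930×10⁻¹⁹ J.
Energy delivered: (0.938 W)(273.6 s) = 256.6 J.
Photons incident: 256.6 / 5.930×10⁻¹⁹ = 4.327×10²⁰, i.e. 4.327×10²⁰/6.022×10²³ = 7.185×10⁻⁴ mol.
Fraction absorbed: 1 − 25.3/100 = 0.7470.
Photons absorbed: 0.7470 × 7.185×10⁻⁴ = 5.367×10⁻⁴ mol.
Product formed: 0.14 × 5.367×10⁻⁴ = 7.514×10⁻⁵ mol.
Rate: 7.514×10⁻⁵ / 273.6 s = 2.7×10⁻⁷ mol s⁻¹.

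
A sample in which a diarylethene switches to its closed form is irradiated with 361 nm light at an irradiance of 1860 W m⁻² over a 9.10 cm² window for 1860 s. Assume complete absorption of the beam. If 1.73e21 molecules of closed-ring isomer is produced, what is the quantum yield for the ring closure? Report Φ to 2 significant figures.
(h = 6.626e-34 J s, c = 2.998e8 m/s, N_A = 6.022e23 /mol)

Product: 1.73e21 / 6.022e23 = 0.002873 mol.
Photon energy at 361 nm: hc/λ = (6.626e-34)(2.998e8)/(361e-9) = 5.503e-19 J.
Energy delivered: (1860 W m⁻²)(9.10e-4 m²)(1860 s) = 3148 J.
Photons incident: 3148 / 5.503e-19 = 5.721e21, i.e. 5.721e21/6.022e23 = 0.009500 mol.
Φ = 0.002873 mol / 0.009500 mol photons = 0.30.

Φ = 0.30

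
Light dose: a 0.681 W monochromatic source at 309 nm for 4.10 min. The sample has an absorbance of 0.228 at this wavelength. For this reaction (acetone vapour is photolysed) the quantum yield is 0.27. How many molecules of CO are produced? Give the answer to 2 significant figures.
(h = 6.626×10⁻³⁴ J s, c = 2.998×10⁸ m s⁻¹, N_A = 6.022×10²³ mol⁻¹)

2.9×10¹⁹ molecules

Photon energy at 309 nm: hc/λ = (6.626×10⁻³⁴)(2.998×10⁸)/(309×10⁻⁹) = 6.429×10⁻¹⁹ J.
Energy delivered: (0.681 W)(246 s) = 167.5 J.
Photons incident: 167.5 / 6.429×10⁻¹⁹ = 2.605×10²⁰, i.e. 2.605×10²⁰/6.022×10²³ = 4.326×10⁻⁴ mol.
Fraction absorbed: 1 − 10^(−0.228) = 0.4084.
Photons absorbed: 0.4084 × 4.326×10⁻⁴ = 1.767×10⁻⁴ mol.
Product: Φ × n_abs = 0.27 × 1.767×10⁻⁴ = 4.771×10⁻⁵ mol.
As a count: 4.771×10⁻⁵ × 6.022×10²³ = 2.9×10¹⁹.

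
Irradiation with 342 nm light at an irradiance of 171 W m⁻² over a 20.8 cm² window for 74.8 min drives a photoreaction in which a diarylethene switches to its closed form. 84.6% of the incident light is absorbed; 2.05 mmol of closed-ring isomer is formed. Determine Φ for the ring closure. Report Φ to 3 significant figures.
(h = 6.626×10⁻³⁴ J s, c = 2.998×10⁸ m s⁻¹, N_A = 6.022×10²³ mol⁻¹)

Φ = 0.531

Product: 2.05 mmol = 0.00205 mol.
Photon energy at 342 nm: hc/λ = (6.626×10⁻³⁴)(2.998×10⁸)/(342×10⁻⁹) = 5.808×10⁻¹⁹ J.
Energy delivered: (171 W m⁻²)(20.8×10⁻⁴ m²)(4488 s) = 1596 J.
Photons incident: 1596 / 5.808×10⁻¹⁹ = 2.748×10²¹, i.e. 2.748×10²¹/6.022×10²³ = 0.004563 mol.
Photons absorbed: 0.846 × 0.004563 = 0.003860 mol.
Φ = 0.00205 mol / 0.003860 mol photons = 0.531.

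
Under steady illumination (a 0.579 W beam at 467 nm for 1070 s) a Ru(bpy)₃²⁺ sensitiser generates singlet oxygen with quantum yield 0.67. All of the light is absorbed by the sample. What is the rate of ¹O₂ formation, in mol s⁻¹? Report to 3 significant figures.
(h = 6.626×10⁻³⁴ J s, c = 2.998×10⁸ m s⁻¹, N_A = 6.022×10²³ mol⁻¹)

1.51×10⁻⁶ mol s⁻¹

Photon energy at 467 nm: hc/λ = (6.626×10⁻³⁴)(2.998×10⁸)/(467×10⁻⁹) = 4.254×10⁻¹⁹ J.
Energy delivered: (0.579 W)(1070 s) = 619.5 J.
Photons incident: 619.5 / 4.254×10⁻¹⁹ = 1.456×10²¹, i.e. 1.456×10²¹/6.022×10²³ = 0.002418 mol.
Product formed: 0.67 × 0.002418 = 0.001620 mol.
Rate: 0.001620 / 1070 s = 1.51×10⁻⁶ mol s⁻¹.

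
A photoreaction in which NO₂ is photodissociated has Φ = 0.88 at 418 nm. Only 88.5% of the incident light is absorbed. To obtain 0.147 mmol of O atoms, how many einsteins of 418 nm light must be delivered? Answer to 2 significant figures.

1.9e-4 einstein

Product: 0.147 mmol = 1.47e-4 mol.
Photons that must be absorbed: 1.47e-4 / 0.88 = 1.670e-4 mol.
Incident photons needed: 1.670e-4 / 0.885 = 1.887e-4 mol.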